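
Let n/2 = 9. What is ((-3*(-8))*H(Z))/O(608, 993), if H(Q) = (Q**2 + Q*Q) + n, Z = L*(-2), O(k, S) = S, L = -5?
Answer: 1744/331 ≈ 5.2689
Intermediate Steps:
n = 18 (n = 2*9 = 18)
Z = 10 (Z = -5*(-2) = 10)
H(Q) = 18 + 2*Q**2 (H(Q) = (Q**2 + Q*Q) + 18 = (Q**2 + Q**2) + 18 = 2*Q**2 + 18 = 18 + 2*Q**2)
((-3*(-8))*H(Z))/O(608, 993) = ((-3*(-8))*(18 + 2*10**2))/993 = (24*(18 + 2*100))*(1/993) = (24*(18 + 200))*(1/993) = (24*218)*(1/993) = 5232*(1/993) = 1744/331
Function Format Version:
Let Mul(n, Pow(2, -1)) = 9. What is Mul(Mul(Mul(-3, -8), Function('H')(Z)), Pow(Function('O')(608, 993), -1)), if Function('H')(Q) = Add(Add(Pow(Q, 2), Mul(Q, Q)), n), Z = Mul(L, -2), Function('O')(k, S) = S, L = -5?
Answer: Rational(1744, 331) ≈ 5.2689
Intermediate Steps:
n = 18 (n = Mul(2, 9) = 18)
Z = 10 (Z = Mul(-5, -2) = 10)
Function('H')(Q) = Add(18, Mul(2, Pow(Q, 2))) (Function('H')(Q) = Add(Add(Pow(Q, 2), Mul(Q, Q)), 18) = Add(Add(Pow(Q, 2), Pow(Q, 2)), 18) = Add(Mul(2, Pow(Q, 2)), 18) = Add(18, Mul(2, Pow(Q, 2))))
Mul(Mul(Mul(-3, -8), Function('H')(Z)), Pow(Function('O')(608, 993), -1)) = Mul(Mul(Mul(-3, -8), Add(18, Mul(2, Pow(10, 2)))), Pow(993, -1)) = Mul(Mul(24, Add(18, Mul(2, 100))), Rational(1, 993)) = Mul(Mul(24, Add(18, 200)), Rational(1, 993)) = Mul(Mul(24, 218), Rational(1, 993)) = Mul(5232, Rational(1, 993)) = Rational(1744, 331)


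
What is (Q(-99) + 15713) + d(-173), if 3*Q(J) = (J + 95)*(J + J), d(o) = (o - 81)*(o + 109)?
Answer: 32233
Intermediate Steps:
d(o) = (-81 + o)*(109 + o)
Q(J) = 2*J*(95 + J)/3 (Q(J) = ((J + 95)*(J + J))/3 = ((95 + J)*(2*J))/3 = (2*J*(95 + J))/3 = 2*J*(95 + J)/3)
(Q(-99) + 15713) + d(-173) = ((⅔)*(-99)*(95 - 99) + 15713) + (-8829 + (-173)² + 28*(-173)) = ((⅔)*(-99)*(-4) + 15713) + (-8829 + 29929 - 4844) = (264 + 15713) + 16256 = 15977 + 16256 = 32233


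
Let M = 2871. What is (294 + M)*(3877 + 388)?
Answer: 13498725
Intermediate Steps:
(294 + M)*(3877 + 388) = (294 + 2871)*(3877 + 388) = 3165*4265 = 13498725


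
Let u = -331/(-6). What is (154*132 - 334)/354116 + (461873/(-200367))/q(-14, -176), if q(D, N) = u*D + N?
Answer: 1981355315519/33643623637890 ≈ 0.058892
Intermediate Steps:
u = 331/6 (u = -331*(-⅙) = 331/6 ≈ 55.167)
q(D, N) = N + 331*D/6 (q(D, N) = 331*D/6 + N = N + 331*D/6)
(154*132 - 334)/354116 + (461873/(-200367))/q(-14, -176) = (154*132 - 334)/354116 + (461873/(-200367))/(-176 + (331/6)*(-14)) = (20328 - 334)*(1/354116) + (461873*(-1/200367))/(-176 - 2317/3) = 19994*(1/354116) - 461873/(200367*(-2845/3)) = 9997/177058 - 461873/200367*(-3/2845) = 9997/177058 + 461873/190014705 = 1981355315519/33643623637890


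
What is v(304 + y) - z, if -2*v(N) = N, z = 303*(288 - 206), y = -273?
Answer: -49723/2 ≈ -24862.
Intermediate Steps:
z = 24846 (z = 303*82 = 24846)
v(N) = -N/2
v(304 + y) - z = -(304 - 273)/2 - 1*24846 = -½*31 - 24846 = -31/2 - 24846 = -49723/2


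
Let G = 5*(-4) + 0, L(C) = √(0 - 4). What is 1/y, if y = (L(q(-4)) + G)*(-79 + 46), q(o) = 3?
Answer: 5/3333 + I/6666 ≈ 0.0015002 + 0.00015002*I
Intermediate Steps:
L(C) = 2*I (L(C) = √(-4) = 2*I)
G = -20 (G = -20 + 0 = -20)
y = 660 - 66*I (y = (2*I - 20)*(-79 + 46) = (-20 + 2*I)*(-33) = 660 - 66*I ≈ 660.0 - 66.0*I)
1/y = 1/(660 - 66*I) = (660 + 66*I)/439956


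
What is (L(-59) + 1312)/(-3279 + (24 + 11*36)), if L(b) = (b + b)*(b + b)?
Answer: -15236/2859 ≈ -5.3291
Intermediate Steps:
L(b) = 4*b**2 (L(b) = (2*b)*(2*b) = 4*b**2)
(L(-59) + 1312)/(-3279 + (24 + 11*36)) = (4*(-59)**2 + 1312)/(-3279 + (24 + 11*36)) = (4*3481 + 1312)/(-3279 + (24 + 396)) = (13924 + 1312)/(-3279 + 420) = 15236/(-2859) = 15236*(-1/2859) = -15236/2859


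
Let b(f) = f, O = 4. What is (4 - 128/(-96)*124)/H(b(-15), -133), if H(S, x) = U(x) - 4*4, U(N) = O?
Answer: -127/9 ≈ -14.111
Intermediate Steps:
U(N) = 4
H(S, x) = -12 (H(S, x) = 4 - 4*4 = 4 - 16 = -12)
(4 - 128/(-96)*124)/H(b(-15), -133) = (4 - 128/(-96)*124)/(-12) = (4 - 128*(-1/96)*124)*(-1/12) = (4 + (4/3)*124)*(-1/12) = (4 + 496/3)*(-1/12) = (508/3)*(-1/12) = -127/9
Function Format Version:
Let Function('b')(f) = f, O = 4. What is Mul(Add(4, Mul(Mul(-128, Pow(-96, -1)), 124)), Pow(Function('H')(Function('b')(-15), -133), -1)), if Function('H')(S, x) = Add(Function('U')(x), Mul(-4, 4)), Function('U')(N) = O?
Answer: Rational(-127, 9) ≈ -14.111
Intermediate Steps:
Function('U')(N) = 4
Function('H')(S, x) = -12 (Function('H')(S, x) = Add(4, Mul(-4, 4)) = Add(4, -16) = -12)
Mul(Add(4, Mul(Mul(-128, Pow(-96, -1)), 124)), Pow(Function('H')(Function('b')(-15), -133), -1)) = Mul(Add(4, Mul(Mul(-128, Pow(-96, -1)), 124)), Pow(-12, -1)) = Mul(Add(4, Mul(Mul(-128, Rational(-1, 96)), 124)), Rational(-1, 12)) = Mul(Add(4, Mul(Rational(4, 3), 124)), Rational(-1, 12)) = Mul(Add(4, Rational(496, 3)), Rational(-1, 12)) = Mul(Rational(508, 3), Rational(-1, 12)) = Rational(-127, 9)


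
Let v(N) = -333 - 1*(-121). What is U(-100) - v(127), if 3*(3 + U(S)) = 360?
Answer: 329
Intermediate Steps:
U(S) = 117 (U(S) = -3 + (⅓)*360 = -3 + 120 = 117)
v(N) = -212 (v(N) = -333 + 121 = -212)
U(-100) - v(127) = 117 - 1*(-212) = 117 + 212 = 329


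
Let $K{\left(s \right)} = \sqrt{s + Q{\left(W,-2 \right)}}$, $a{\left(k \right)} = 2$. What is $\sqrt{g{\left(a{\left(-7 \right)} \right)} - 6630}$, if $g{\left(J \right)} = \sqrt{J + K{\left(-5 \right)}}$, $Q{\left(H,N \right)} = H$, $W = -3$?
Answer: $\sqrt{-6630 + \sqrt{2} \sqrt{1 + i \sqrt{2}}} \approx 0.0053 + 81.415 i$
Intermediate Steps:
$K{\left(s \right)} = \sqrt{-3 + s}$ ($K{\left(s \right)} = \sqrt{s - 3} = \sqrt{-3 + s}$)
$g{\left(J \right)} = \sqrt{J + 2 i \sqrt{2}}$ ($g{\left(J \right)} = \sqrt{J + \sqrt{-3 - 5}} = \sqrt{J + \sqrt{-8}} = \sqrt{J + 2 i \sqrt{2}}$)
$\sqrt{g{\left(a{\left(-7 \right)} \right)} - 6630} = \sqrt{\sqrt{2 + 2 i \sqrt{2}} - 6630} = \sqrt{-6630 + \sqrt{2 + 2 i \sqrt{2}}}$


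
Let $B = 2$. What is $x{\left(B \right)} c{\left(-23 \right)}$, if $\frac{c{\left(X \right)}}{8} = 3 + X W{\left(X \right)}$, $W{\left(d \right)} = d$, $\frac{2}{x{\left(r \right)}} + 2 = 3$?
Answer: $8512$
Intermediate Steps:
$x{\left(r \right)} = 2$ ($x{\left(r \right)} = \frac{2}{-2 + 3} = \frac{2}{1} = 2 \cdot 1 = 2$)
$c{\left(X \right)} = 24 + 8 X^{2}$ ($c{\left(X \right)} = 8 \left(3 + X X\right) = 8 \left(3 + X^{2}\right) = 24 + 8 X^{2}$)
$x{\left(B \right)} c{\left(-23 \right)} = 2 \left(24 + 8 \left(-23\right)^{2}\right) = 2 \left(24 + 8 \cdot 529\right) = 2 \left(24 + 4232\right) = 2 \cdot 4256 = 8512$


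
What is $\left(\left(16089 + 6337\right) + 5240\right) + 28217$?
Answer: $55883$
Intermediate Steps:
$\left(\left(16089 + 6337\right) + 5240\right) + 28217 = \left(22426 + 5240\right) + 28217 = 27666 + 28217 = 55883$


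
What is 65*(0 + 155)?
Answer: 10075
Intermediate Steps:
65*(0 + 155) = 65*155 = 10075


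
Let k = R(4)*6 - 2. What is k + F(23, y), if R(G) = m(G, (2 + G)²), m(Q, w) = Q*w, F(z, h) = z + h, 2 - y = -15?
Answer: 902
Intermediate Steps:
y = 17 (y = 2 - 1*(-15) = 2 + 15 = 17)
F(z, h) = h + z
R(G) = G*(2 + G)²
k = 862 (k = (4*(2 + 4)²)*6 - 2 = (4*6²)*6 - 2 = (4*36)*6 - 2 = 144*6 - 2 = 864 - 2 = 862)
k + F(23, y) = 862 + (17 + 23) = 862 + 40 = 902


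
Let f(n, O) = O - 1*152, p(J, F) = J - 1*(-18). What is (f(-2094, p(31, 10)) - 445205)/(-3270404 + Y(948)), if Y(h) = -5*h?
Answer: 111327/818786 ≈ 0.13597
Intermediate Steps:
p(J, F) = 18 + J (p(J, F) = J + 18 = 18 + J)
f(n, O) = -152 + O (f(n, O) = O - 152 = -152 + O)
(f(-2094, p(31, 10)) - 445205)/(-3270404 + Y(948)) = ((-152 + (18 + 31)) - 445205)/(-3270404 - 5*948) = ((-152 + 49) - 445205)/(-3270404 - 4740) = (-103 - 445205)/(-3275144) = -445308*(-1/3275144) = 111327/818786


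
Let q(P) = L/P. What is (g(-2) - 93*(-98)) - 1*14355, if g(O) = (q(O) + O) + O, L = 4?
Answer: -5247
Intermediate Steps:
q(P) = 4/P
g(O) = 2*O + 4/O (g(O) = (4/O + O) + O = (O + 4/O) + O = 2*O + 4/O)
(g(-2) - 93*(-98)) - 1*14355 = ((2*(-2) + 4/(-2)) - 93*(-98)) - 1*14355 = ((-4 + 4*(-1/2)) + 9114) - 14355 = ((-4 - 2) + 9114) - 14355 = (-6 + 9114) - 14355 = 9108 - 14355 = -5247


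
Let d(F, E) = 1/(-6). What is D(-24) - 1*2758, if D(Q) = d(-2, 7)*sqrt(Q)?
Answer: -2758 - I*sqrt(6)/3 ≈ -2758.0 - 0.8165*I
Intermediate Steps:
d(F, E) = -1/6
D(Q) = -sqrt(Q)/6
D(-24) - 1*2758 = -I*sqrt(6)/3 - 1*2758 = -I*sqrt(6)/3 - 2758 = -2758 - I*sqrt(6)/3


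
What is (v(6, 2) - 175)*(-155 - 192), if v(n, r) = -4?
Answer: 62113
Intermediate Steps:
(v(6, 2) - 175)*(-155 - 192) = (-4 - 175)*(-155 - 192) = -179*(-347) = 62113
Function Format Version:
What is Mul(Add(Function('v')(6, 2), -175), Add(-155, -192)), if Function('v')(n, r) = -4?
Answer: 62113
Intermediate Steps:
Mul(Add(Function('v')(6, 2), -175), Add(-155, -192)) = Mul(Add(-4, -175), Add(-155, -192)) = Mul(-179, -347) = 62113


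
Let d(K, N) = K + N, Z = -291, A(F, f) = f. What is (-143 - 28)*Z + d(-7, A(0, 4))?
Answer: 49758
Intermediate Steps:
(-143 - 28)*Z + d(-7, A(0, 4)) = (-143 - 28)*(-291) + (-7 + 4) = -171*(-291) - 3 = 49761 - 3 = 49758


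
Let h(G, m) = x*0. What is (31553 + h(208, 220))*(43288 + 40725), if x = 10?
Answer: 2650862189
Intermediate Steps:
h(G, m) = 0 (h(G, m) = 10*0 = 0)
(31553 + h(208, 220))*(43288 + 40725) = (31553 + 0)*(43288 + 40725) = 31553*84013 = 2650862189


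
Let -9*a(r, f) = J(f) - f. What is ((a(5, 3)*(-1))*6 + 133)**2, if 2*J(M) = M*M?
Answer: 17956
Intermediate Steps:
J(M) = M**2/2 (J(M) = (M*M)/2 = M**2/2)
a(r, f) = -f**2/18 + f/9 (a(r, f) = -(f**2/2 - f)/9 = -f**2/18 + f/9)
((a(5, 3)*(-1))*6 + 133)**2 = ((((1/18)*3*(2 - 1*3))*(-1))*6 + 133)**2 = ((((1/18)*3*(2 - 3))*(-1))*6 + 133)**2 = ((((1/18)*3*(-1))*(-1))*6 + 133)**2 = (-1/6*(-1)*6 + 133)**2 = ((1/6)*6 + 133)**2 = (1 + 133)**2 = 134**2 = 17956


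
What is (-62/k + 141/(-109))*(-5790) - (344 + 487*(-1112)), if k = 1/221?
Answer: 8707276410/109 ≈ 7.9883e+7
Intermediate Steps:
k = 1/221 ≈ 0.0045249
(-62/k + 141/(-109))*(-5790) - (344 + 487*(-1112)) = (-62/1/221 + 141/(-109))*(-5790) - (344 + 487*(-1112)) = (-62*221 + 141*(-1/109))*(-5790) - (344 - 541544) = (-13702 - 141/109)*(-5790) - 1*(-541200) = -1493659/109*(-5790) + 541200 = 8648285610/109 + 541200 = 8707276410/109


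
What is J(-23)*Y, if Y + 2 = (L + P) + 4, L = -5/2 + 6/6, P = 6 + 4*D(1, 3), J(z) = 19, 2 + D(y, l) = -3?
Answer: -513/2 ≈ -256.50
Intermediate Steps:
D(y, l) = -5 (D(y, l) = -2 - 3 = -5)
P = -14 (P = 6 + 4*(-5) = 6 - 20 = -14)
L = -3/2 (L = -5*½ + 6*(⅙) = -5/2 + 1 = -3/2 ≈ -1.5000)
Y = -27/2 (Y = -2 + ((-3/2 - 14) + 4) = -2 + (-31/2 + 4) = -2 - 23/2 = -27/2 ≈ -13.500)
J(-23)*Y = 19*(-27/2) = -513/2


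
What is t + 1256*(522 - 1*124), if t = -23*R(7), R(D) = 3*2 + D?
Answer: 499589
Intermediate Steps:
R(D) = 6 + D
t = -299 (t = -23*(6 + 7) = -23*13 = -299)
t + 1256*(522 - 1*124) = -299 + 1256*(522 - 1*124) = -299 + 1256*(522 - 124) = -299 + 1256*398 = -299 + 499888 = 499589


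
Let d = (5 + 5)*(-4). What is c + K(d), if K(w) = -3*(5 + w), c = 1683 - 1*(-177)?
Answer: 1965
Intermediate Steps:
c = 1860 (c = 1683 + 177 = 1860)
d = -40 (d = 10*(-4) = -40)
K(w) = -15 - 3*w
c + K(d) = 1860 + (-15 - 3*(-40)) = 1860 + (-15 + 120) = 1860 + 105 = 1965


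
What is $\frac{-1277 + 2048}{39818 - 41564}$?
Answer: $- \frac{257}{582} \approx -0.44158$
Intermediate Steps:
$\frac{-1277 + 2048}{39818 - 41564} = \frac{771}{-1746} = 771 \left(- \frac{1}{1746}\right) = - \frac{257}{582}$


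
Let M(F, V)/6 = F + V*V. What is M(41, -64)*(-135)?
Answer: -3350970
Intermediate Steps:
M(F, V) = 6*F + 6*V**2 (M(F, V) = 6*(F + V*V) = 6*(F + V**2) = 6*F + 6*V**2)
M(41, -64)*(-135) = (6*41 + 6*(-64)**2)*(-135) = (246 + 6*4096)*(-135) = (246 + 24576)*(-135) = 24822*(-135) = -3350970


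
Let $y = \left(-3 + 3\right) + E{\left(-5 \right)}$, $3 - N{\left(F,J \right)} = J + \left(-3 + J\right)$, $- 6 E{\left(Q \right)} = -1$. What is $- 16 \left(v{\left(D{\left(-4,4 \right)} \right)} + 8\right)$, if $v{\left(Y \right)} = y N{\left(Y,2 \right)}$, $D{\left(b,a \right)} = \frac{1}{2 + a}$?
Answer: $- \frac{400}{3} \approx -133.33$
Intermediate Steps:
$E{\left(Q \right)} = \frac{1}{6}$ ($E{\left(Q \right)} = \left(- \frac{1}{6}\right) \left(-1\right) = \frac{1}{6}$)
$N{\left(F,J \right)} = 6 - 2 J$ ($N{\left(F,J \right)} = 3 - \left(J + \left(-3 + J\right)\right) = 3 - \left(-3 + 2 J\right) = 6 - 2 J$)
$y = \frac{1}{6}$ ($y = \left(-3 + 3\right) + \frac{1}{6} = 0 + \frac{1}{6} = \frac{1}{6} \approx 0.16667$)
$v{\left(Y \right)} = \frac{1}{3}$ ($v{\left(Y \right)} = \frac{6 - 4}{6} = \frac{1}{6} \cdot 2 = \frac{1}{3}$)
$- 16 \left(v{\left(D{\left(-4,4 \right)} \right)} + 8\right) = - 16 \left(\frac{1}{3} + 8\right) = \left(-16\right) \frac{25}{3} = - \frac{400}{3}$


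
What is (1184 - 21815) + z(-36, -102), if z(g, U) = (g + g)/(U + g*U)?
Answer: -12275457/595 ≈ -20631.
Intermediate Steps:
z(g, U) = 2*g/(U + U*g) (z(g, U) = (2*g)/(U + U*g) = 2*g/(U + U*g))
(1184 - 21815) + z(-36, -102) = (1184 - 21815) + 2*(-36)/(-102*(1 - 36)) = -20631 + 2*(-36)*(-1/102)/(-35) = -20631 + 2*(-36)*(-1/102)*(-1/35) = -20631 - 12/595 = -12275457/595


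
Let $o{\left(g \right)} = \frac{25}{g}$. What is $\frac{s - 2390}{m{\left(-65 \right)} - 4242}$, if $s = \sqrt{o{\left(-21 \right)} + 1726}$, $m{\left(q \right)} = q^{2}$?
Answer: $\frac{2390}{17} - \frac{\sqrt{760641}}{357} \approx 138.15$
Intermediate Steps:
$s = \frac{\sqrt{760641}}{21}$ ($s = \sqrt{\frac{25}{-21} + 1726} = \sqrt{25 \left(- \frac{1}{21}\right) + 1726} = \sqrt{- \frac{25}{21} + 1726} = \sqrt{\frac{36221}{21}} = \frac{\sqrt{760641}}{21} \approx 41.531$)
$\frac{s - 2390}{m{\left(-65 \right)} - 4242} = \frac{\frac{\sqrt{760641}}{21} - 2390}{\left(-65\right)^{2} - 4242} = \frac{-2390 + \frac{\sqrt{760641}}{21}}{4225 - 4242} = \frac{-2390 + \frac{\sqrt{760641}}{21}}{-17} = \left(-2390 + \frac{\sqrt{760641}}{21}\right) \left(- \frac{1}{17}\right) = \frac{2390}{17} - \frac{\sqrt{760641}}{357}$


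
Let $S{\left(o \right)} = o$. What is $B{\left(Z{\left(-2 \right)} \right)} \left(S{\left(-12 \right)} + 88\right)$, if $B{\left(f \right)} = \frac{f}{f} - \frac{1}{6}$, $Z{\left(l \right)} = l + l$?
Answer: $\frac{190}{3} \approx 63.333$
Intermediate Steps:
$Z{\left(l \right)} = 2 l$
$B{\left(f \right)} = \frac{5}{6}$ ($B{\left(f \right)} = 1 - \frac{1}{6} = \frac{5}{6}$)
$B{\left(Z{\left(-2 \right)} \right)} \left(S{\left(-12 \right)} + 88\right) = \frac{5 \left(-12 + 88\right)}{6} = \frac{5}{6} \cdot 76 = \frac{190}{3}$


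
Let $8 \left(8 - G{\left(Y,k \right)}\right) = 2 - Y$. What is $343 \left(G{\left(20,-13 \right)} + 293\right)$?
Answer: $\frac{416059}{4} \approx 1.0401 \cdot 10^{5}$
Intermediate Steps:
$G{\left(Y,k \right)} = \frac{31}{4} + \frac{Y}{8}$ ($G{\left(Y,k \right)} = 8 - \frac{2 - Y}{8} = 8 + \left(- \frac{1}{4} + \frac{Y}{8}\right) = \frac{31}{4} + \frac{Y}{8}$)
$343 \left(G{\left(20,-13 \right)} + 293\right) = 343 \left(\left(\frac{31}{4} + \frac{1}{8} \cdot 20\right) + 293\right) = 343 \left(\left(\frac{31}{4} + \frac{5}{2}\right) + 293\right) = 343 \left(\frac{41}{4} + 293\right) = 343 \cdot \frac{1213}{4} = \frac{416059}{4}$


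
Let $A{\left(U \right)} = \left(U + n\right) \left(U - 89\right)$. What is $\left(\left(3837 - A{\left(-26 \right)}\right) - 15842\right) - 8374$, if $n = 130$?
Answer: $-8419$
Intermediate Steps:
$A{\left(U \right)} = \left(-89 + U\right) \left(130 + U\right)$ ($A{\left(U \right)} = \left(U + 130\right) \left(U - 89\right) = \left(130 + U\right) \left(-89 + U\right) = \left(-89 + U\right) \left(130 + U\right)$)
$\left(\left(3837 - A{\left(-26 \right)}\right) - 15842\right) - 8374 = \left(\left(3837 - \left(-11570 + \left(-26\right)^{2} + 41 \left(-26\right)\right)\right) - 15842\right) - 8374 = \left(\left(3837 - \left(-11570 + 676 - 1066\right)\right) - 15842\right) - 8374 = \left(\left(3837 - -11960\right) - 15842\right) - 8374 = \left(\left(3837 + 11960\right) - 15842\right) - 8374 = \left(15797 - 15842\right) - 8374 = -45 - 8374 = -8419$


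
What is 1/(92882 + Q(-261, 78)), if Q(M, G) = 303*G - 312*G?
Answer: 1/92180 ≈ 1.0848e-5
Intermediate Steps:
Q(M, G) = -9*G
1/(92882 + Q(-261, 78)) = 1/(92882 - 9*78) = 1/(92882 - 702) = 1/92180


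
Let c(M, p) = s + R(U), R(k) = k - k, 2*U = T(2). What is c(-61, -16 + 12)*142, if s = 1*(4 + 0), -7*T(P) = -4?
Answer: 568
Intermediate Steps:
T(P) = 4/7 (T(P) = -⅐*(-4) = 4/7)
U = 2/7 (U = (½)*(4/7) = 2/7 ≈ 0.28571)
R(k) = 0
s = 4 (s = 1*4 = 4)
c(M, p) = 4 (c(M, p) = 4 + 0 = 4)
c(-61, -16 + 12)*142 = 4*142 = 568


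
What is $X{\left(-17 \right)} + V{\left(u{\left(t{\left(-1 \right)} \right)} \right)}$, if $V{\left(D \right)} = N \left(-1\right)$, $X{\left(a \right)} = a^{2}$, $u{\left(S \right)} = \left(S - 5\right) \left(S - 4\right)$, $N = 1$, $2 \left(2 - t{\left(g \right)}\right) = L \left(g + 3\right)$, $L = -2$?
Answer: $288$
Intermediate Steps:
$t{\left(g \right)} = 5 + g$ ($t{\left(g \right)} = 2 - \frac{\left(-2\right) \left(g + 3\right)}{2} = 2 - \frac{\left(-2\right) \left(3 + g\right)}{2} = 2 - \frac{-6 - 2 g}{2} = 2 + \left(3 + g\right) = 5 + g$)
$u{\left(S \right)} = \left(-5 + S\right) \left(-4 + S\right)$
$V{\left(D \right)} = -1$ ($V{\left(D \right)} = 1 \left(-1\right) = -1$)
$X{\left(-17 \right)} + V{\left(u{\left(t{\left(-1 \right)} \right)} \right)} = \left(-17\right)^{2} - 1 = 289 - 1 = 288$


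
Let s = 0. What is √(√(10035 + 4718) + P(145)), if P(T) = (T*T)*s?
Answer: 14753^(¼) ≈ 11.021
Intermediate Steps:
P(T) = 0 (P(T) = (T*T)*0 = T²*0 = 0)
√(√(10035 + 4718) + P(145)) = √(√(10035 + 4718) + 0) = √(√14753 + 0) = √(√14753) = 14753^(¼)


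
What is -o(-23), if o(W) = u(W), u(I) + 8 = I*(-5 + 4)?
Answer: -15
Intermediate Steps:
u(I) = -8 - I (u(I) = -8 + I*(-5 + 4) = -8 + I*(-1) = -8 - I)
o(W) = -8 - W
-o(-23) = -(-8 - 1*(-23)) = -(-8 + 23) = -1*15 = -15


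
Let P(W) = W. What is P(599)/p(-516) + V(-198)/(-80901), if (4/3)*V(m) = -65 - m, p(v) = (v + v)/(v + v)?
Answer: 64612799/107868 ≈ 599.00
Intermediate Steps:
p(v) = 1 (p(v) = (2*v)/((2*v)) = (2*v)*(1/(2*v)) = 1)
V(m) = -195/4 - 3*m/4 (V(m) = 3*(-65 - m)/4 = -195/4 - 3*m/4)
P(599)/p(-516) + V(-198)/(-80901) = 599/1 + (-195/4 - ¾*(-198))/(-80901) = 599*1 + (-195/4 + 297/2)*(-1/80901) = 599 + (399/4)*(-1/80901) = 599 - 133/107868 = 64612799/107868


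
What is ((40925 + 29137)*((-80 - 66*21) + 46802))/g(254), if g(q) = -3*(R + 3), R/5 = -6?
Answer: 352925648/9 ≈ 3.9214e+7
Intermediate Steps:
R = -30 (R = 5*(-6) = -30)
g(q) = 81 (g(q) = -3*(-30 + 3) = -3*(-27) = 81)
((40925 + 29137)*((-80 - 66*21) + 46802))/g(254) = ((40925 + 29137)*((-80 - 66*21) + 46802))/81 = (70062*((-80 - 1386) + 46802))*(1/81) = (70062*(-1466 + 46802))*(1/81) = (70062*45336)*(1/81) = 3176330832*(1/81) = 352925648/9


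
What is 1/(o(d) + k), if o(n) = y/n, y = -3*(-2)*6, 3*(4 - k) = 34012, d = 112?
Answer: -84/951973 ≈ -8.8238e-5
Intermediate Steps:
k = -34000/3 (k = 4 - ⅓*34012 = 4 - 34012/3 = -34000/3 ≈ -11333.)
y = 36 (y = 6*6 = 36)
o(n) = 36/n
1/(o(d) + k) = 1/(36/112 - 34000/3) = 1/(36*(1/112) - 34000/3) = 1/(9/28 - 34000/3) = 1/(-951973/84) = -84/951973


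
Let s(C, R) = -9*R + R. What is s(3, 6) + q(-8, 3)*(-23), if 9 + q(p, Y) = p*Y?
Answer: 711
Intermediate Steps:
q(p, Y) = -9 + Y*p (q(p, Y) = -9 + p*Y = -9 + Y*p)
s(C, R) = -8*R
s(3, 6) + q(-8, 3)*(-23) = -8*6 + (-9 + 3*(-8))*(-23) = -48 + (-9 - 24)*(-23) = -48 - 33*(-23) = -48 + 759 = 711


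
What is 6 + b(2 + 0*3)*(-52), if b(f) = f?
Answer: -98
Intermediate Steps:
6 + b(2 + 0*3)*(-52) = 6 + (2 + 0*3)*(-52) = 6 + (2 + 0)*(-52) = 6 + 2*(-52) = 6 - 104 = -98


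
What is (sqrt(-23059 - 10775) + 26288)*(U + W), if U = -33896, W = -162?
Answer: -895316704 - 34058*I*sqrt(33834) ≈ -8.9532e+8 - 6.2646e+6*I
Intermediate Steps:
(sqrt(-23059 - 10775) + 26288)*(U + W) = (sqrt(-23059 - 10775) + 26288)*(-33896 - 162) = (sqrt(-33834) + 26288)*(-34058) = (I*sqrt(33834) + 26288)*(-34058) = (26288 + I*sqrt(33834))*(-34058) = -895316704 - 34058*I*sqrt(33834)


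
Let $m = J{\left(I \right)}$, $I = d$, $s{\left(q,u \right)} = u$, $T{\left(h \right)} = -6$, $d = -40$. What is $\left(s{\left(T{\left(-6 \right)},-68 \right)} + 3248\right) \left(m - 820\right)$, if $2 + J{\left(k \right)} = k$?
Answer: $-2741160$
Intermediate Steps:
$I = -40$
$J{\left(k \right)} = -2 + k$
$m = -42$ ($m = -2 - 40 = -42$)
$\left(s{\left(T{\left(-6 \right)},-68 \right)} + 3248\right) \left(m - 820\right) = \left(-68 + 3248\right) \left(-42 - 820\right) = 3180 \left(-862\right) = -2741160$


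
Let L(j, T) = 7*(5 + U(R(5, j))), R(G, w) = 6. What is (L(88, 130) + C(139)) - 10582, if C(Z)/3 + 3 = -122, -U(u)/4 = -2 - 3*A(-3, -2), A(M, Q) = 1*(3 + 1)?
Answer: -10530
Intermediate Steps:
A(M, Q) = 4 (A(M, Q) = 1*4 = 4)
U(u) = 56 (U(u) = -4*(-2 - 3*4) = -4*(-2 - 12) = -4*(-14) = 56)
L(j, T) = 427 (L(j, T) = 7*(5 + 56) = 7*61 = 427)
C(Z) = -375 (C(Z) = -9 + 3*(-122) = -9 - 366 = -375)
(L(88, 130) + C(139)) - 10582 = (427 - 375) - 10582 = 52 - 10582 = -10530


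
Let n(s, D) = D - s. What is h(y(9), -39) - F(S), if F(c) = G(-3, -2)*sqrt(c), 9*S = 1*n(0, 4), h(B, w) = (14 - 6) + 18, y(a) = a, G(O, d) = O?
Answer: 28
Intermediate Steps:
h(B, w) = 26 (h(B, w) = 8 + 18 = 26)
S = 4/9 (S = (1*(4 - 1*0))/9 = (1*(4 + 0))/9 = (1*4)/9 = (1/9)*4 = 4/9 ≈ 0.44444)
F(c) = -3*sqrt(c)
h(y(9), -39) - F(S) = 26 - (-3)*sqrt(4/9) = 26 - (-3)*2/3 = 26 - 1*(-2) = 26 + 2 = 28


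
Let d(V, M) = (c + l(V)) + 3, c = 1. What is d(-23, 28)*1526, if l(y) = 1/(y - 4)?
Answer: 163282/27 ≈ 6047.5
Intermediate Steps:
l(y) = 1/(-4 + y)
d(V, M) = 4 + 1/(-4 + V) (d(V, M) = (1 + 1/(-4 + V)) + 3 = 4 + 1/(-4 + V))
d(-23, 28)*1526 = ((-15 + 4*(-23))/(-4 - 23))*1526 = ((-15 - 92)/(-27))*1526 = -1/27*(-107)*1526 = (107/27)*1526 = 163282/27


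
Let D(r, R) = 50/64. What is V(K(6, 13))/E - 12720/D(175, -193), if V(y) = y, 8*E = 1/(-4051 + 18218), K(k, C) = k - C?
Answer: -4048168/5 ≈ -8.0963e+5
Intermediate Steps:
E = 1/113336 (E = 1/(8*(-4051 + 18218)) = (⅛)/14167 = (⅛)*(1/14167) = 1/113336 ≈ 8.8233e-6)
D(r, R) = 25/32 (D(r, R) = 50*(1/64) = 25/32)
V(K(6, 13))/E - 12720/D(175, -193) = (6 - 1*13)/(1/113336) - 12720/25/32 = (6 - 13)*113336 - 12720*32/25 = -7*113336 - 81408/5 = -793352 - 81408/5 = -4048168/5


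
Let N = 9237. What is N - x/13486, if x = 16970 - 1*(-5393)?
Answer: 11322529/1226 ≈ 9235.3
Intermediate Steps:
x = 22363 (x = 16970 + 5393 = 22363)
N - x/13486 = 9237 - 22363/13486 = 9237 - 1*2033/1226 = 9237 - 2033/1226 = 11322529/1226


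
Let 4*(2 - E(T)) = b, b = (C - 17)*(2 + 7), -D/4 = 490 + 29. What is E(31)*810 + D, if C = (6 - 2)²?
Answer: 2733/2 ≈ 1366.5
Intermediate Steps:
C = 16 (C = 4² = 16)
D = -2076 (D = -4*(490 + 29) = -4*519 = -2076)
b = -9 (b = (16 - 17)*(2 + 7) = -1*9 = -9)
E(T) = 17/4 (E(T) = 2 - ¼*(-9) = 2 + 9/4 = 17/4)
E(31)*810 + D = (17/4)*810 - 2076 = 6885/2 - 2076 = 2733/2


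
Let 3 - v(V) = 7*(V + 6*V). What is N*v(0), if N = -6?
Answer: -18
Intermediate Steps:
v(V) = 3 - 49*V (v(V) = 3 - 7*(V + 6*V) = 3 - 7*7*V = 3 - 49*V)
N*v(0) = -6*(3 - 49*0) = -6*(3 + 0) = -6*3 = -18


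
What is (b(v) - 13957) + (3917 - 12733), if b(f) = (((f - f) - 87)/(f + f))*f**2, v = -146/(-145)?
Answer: -114084/5 ≈ -22817.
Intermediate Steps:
v = 146/145 (v = -146*(-1/145) = 146/145 ≈ 1.0069)
b(f) = -87*f/2 (b(f) = ((0 - 87)/((2*f)))*f**2 = (-87/(2*f))*f**2 = -87*f/2)
(b(v) - 13957) + (3917 - 12733) = (-87/2*146/145 - 13957) + (3917 - 12733) = (-219/5 - 13957) - 8816 = -70004/5 - 8816 = -114084/5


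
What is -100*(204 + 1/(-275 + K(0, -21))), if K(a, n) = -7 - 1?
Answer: -5773100/283 ≈ -20400.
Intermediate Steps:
K(a, n) = -8
-100*(204 + 1/(-275 + K(0, -21))) = -100*(204 + 1/(-275 - 8)) = -100*(204 + 1/(-283)) = -100*(204 - 1/283) = -100*57731/283 = -5773100/283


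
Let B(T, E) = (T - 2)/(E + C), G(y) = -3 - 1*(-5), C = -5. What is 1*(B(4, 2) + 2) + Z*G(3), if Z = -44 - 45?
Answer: -530/3 ≈ -176.67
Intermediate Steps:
G(y) = 2 (G(y) = -3 + 5 = 2)
B(T, E) = (-2 + T)/(-5 + E) (B(T, E) = (T - 2)/(E - 5) = (-2 + T)/(-5 + E))
Z = -89
1*(B(4, 2) + 2) + Z*G(3) = 1*((-2 + 4)/(-5 + 2) + 2) - 89*2 = 1*(2/(-3) + 2) - 178 = 1*(-1/3*2 + 2) - 178 = 1*(-2/3 + 2) - 178 = 1*(4/3) - 178 = 4/3 - 178 = -530/3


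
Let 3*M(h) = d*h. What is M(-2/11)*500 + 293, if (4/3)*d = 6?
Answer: 1723/11 ≈ 156.64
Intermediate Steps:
d = 9/2 (d = (3/4)*6 = 9/2 ≈ 4.5000)
M(h) = 3*h/2 (M(h) = (9*h/2)/3 = 3*h/2)
M(-2/11)*500 + 293 = (3*(-2/11)/2)*500 + 293 = (3*(-2*1/11)/2)*500 + 293 = ((3/2)*(-2/11))*500 + 293 = -3/11*500 + 293 = -1500/11 + 293 = 1723/11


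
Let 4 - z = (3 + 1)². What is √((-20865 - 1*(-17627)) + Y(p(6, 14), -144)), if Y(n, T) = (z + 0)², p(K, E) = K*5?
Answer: I*√3094 ≈ 55.624*I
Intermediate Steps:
p(K, E) = 5*K
z = -12 (z = 4 - (3 + 1)² = 4 - 1*4² = 4 - 1*16 = 4 - 16 = -12)
Y(n, T) = 144 (Y(n, T) = (-12 + 0)² = (-12)² = 144)
√((-20865 - 1*(-17627)) + Y(p(6, 14), -144)) = √((-20865 - 1*(-17627)) + 144) = √((-20865 + 17627) + 144) = √(-3238 + 144) = √(-3094) = I*√3094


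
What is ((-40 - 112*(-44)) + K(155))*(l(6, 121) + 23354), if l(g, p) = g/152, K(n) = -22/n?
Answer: 672350745763/5890 ≈ 1.1415e+8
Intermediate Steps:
l(g, p) = g/152 (l(g, p) = g*(1/152) = g/152)
((-40 - 112*(-44)) + K(155))*(l(6, 121) + 23354) = ((-40 - 112*(-44)) - 22/155)*((1/152)*6 + 23354) = ((-40 + 4928) - 22*1/155)*(3/76 + 23354) = (4888 - 22/155)*(1774907/76) = (757618/155)*(1774907/76) = 672350745763/5890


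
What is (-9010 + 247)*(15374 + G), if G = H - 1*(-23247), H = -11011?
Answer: -241946430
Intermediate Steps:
G = 12236 (G = -11011 - 1*(-23247) = -11011 + 23247 = 12236)
(-9010 + 247)*(15374 + G) = (-9010 + 247)*(15374 + 12236) = -8763*27610 = -241946430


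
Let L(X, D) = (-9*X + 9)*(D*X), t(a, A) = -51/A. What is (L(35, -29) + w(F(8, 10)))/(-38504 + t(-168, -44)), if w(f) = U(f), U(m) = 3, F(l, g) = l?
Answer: -13666092/1694125 ≈ -8.0668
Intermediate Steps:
L(X, D) = D*X*(9 - 9*X) (L(X, D) = (9 - 9*X)*(D*X) = D*X*(9 - 9*X))
w(f) = 3
(L(35, -29) + w(F(8, 10)))/(-38504 + t(-168, -44)) = (9*(-29)*35*(1 - 1*35) + 3)/(-38504 - 51/(-44)) = (9*(-29)*35*(1 - 35) + 3)/(-38504 - 51*(-1/44)) = (9*(-29)*35*(-34) + 3)/(-38504 + 51/44) = (310590 + 3)/(-1694125/44) = 310593*(-44/1694125) = -13666092/1694125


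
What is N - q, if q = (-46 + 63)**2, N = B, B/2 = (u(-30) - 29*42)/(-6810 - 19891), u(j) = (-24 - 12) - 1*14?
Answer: -7714053/26701 ≈ -288.90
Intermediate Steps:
u(j) = -50 (u(j) = -36 - 14 = -50)
B = 2536/26701 (B = 2*((-50 - 29*42)/(-6810 - 19891)) = 2*((-50 - 1218)/(-26701)) = 2*(-1268*(-1/26701)) = 2*(1268/26701) = 2536/26701 ≈ 0.094978)
N = 2536/26701 ≈ 0.094978
q = 289 (q = 17**2 = 289)
N - q = 2536/26701 - 1*289 = 2536/26701 - 289 = -7714053/26701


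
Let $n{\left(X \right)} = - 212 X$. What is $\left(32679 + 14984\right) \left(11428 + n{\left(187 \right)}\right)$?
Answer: $-1344859208$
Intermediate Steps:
$\left(32679 + 14984\right) \left(11428 + n{\left(187 \right)}\right) = \left(32679 + 14984\right) \left(11428 - 39644\right) = 47663 \left(11428 - 39644\right) = 47663 \left(-28216\right) = -1344859208$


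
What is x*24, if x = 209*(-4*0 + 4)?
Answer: 20064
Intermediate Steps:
x = 836 (x = 209*(0 + 4) = 209*4 = 836)
x*24 = 836*24 = 20064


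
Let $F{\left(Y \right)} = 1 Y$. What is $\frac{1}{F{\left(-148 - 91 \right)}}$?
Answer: $- \frac{1}{239} \approx -0.0041841$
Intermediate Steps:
$F{\left(Y \right)} = Y$
$\frac{1}{F{\left(-148 - 91 \right)}} = \frac{1}{-148 - 91} = \frac{1}{-239} = - \frac{1}{239}$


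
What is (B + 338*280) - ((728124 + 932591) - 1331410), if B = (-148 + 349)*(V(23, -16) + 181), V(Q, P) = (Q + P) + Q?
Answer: -192254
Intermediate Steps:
V(Q, P) = P + 2*Q (V(Q, P) = (P + Q) + Q = P + 2*Q)
B = 42411 (B = (-148 + 349)*((-16 + 2*23) + 181) = 201*((-16 + 46) + 181) = 201*(30 + 181) = 201*211 = 42411)
(B + 338*280) - ((728124 + 932591) - 1331410) = (42411 + 338*280) - ((728124 + 932591) - 1331410) = (42411 + 94640) - (1660715 - 1331410) = 137051 - 1*329305 = 137051 - 329305 = -192254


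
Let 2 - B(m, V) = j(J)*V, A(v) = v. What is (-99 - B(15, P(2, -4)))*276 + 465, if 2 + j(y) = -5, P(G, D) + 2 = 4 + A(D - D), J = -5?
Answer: -31275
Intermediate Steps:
P(G, D) = 2 (P(G, D) = -2 + (4 + (D - D)) = -2 + (4 + 0) = -2 + 4 = 2)
j(y) = -7 (j(y) = -2 - 5 = -7)
B(m, V) = 2 + 7*V (B(m, V) = 2 - (-7)*V = 2 + 7*V)
(-99 - B(15, P(2, -4)))*276 + 465 = (-99 - (2 + 7*2))*276 + 465 = (-99 - (2 + 14))*276 + 465 = (-99 - 1*16)*276 + 465 = (-99 - 16)*276 + 465 = -115*276 + 465 = -31740 + 465 = -31275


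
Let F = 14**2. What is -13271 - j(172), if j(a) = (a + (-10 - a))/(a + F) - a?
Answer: -2410211/184 ≈ -13099.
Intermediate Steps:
F = 196
j(a) = -a - 10/(196 + a) (j(a) = (a + (-10 - a))/(a + 196) - a = -10/(196 + a) - a = -a - 10/(196 + a))
-13271 - j(172) = -13271 - (-10 - 1*172**2 - 196*172)/(196 + 172) = -13271 - (-10 - 1*29584 - 33712)/368 = -13271 - (-10 - 29584 - 33712)/368 = -13271 - (-63306)/368 = -13271 - 1*(-31653/184) = -13271 + 31653/184 = -2410211/184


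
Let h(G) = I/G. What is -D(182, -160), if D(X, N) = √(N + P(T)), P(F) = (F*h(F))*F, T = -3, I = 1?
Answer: -I*√163 ≈ -12.767*I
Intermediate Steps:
h(G) = 1/G
P(F) = F (P(F) = (F/F)*F = 1*F = F)
D(X, N) = √(-3 + N) (D(X, N) = √(N - 3) = √(-3 + N))
-D(182, -160) = -√(-3 - 160) = -√(-163) = -I*√163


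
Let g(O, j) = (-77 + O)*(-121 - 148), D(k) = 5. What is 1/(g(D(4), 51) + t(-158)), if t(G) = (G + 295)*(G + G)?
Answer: -1/23924 ≈ -4.1799e-5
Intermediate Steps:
g(O, j) = 20713 - 269*O (g(O, j) = (-77 + O)*(-269) = 20713 - 269*O)
t(G) = 2*G*(295 + G) (t(G) = (295 + G)*(2*G) = 2*G*(295 + G))
1/(g(D(4), 51) + t(-158)) = 1/((20713 - 269*5) + 2*(-158)*(295 - 158)) = 1/((20713 - 1345) + 2*(-158)*137) = 1/(19368 - 43292) = 1/(-23924) = -1/23924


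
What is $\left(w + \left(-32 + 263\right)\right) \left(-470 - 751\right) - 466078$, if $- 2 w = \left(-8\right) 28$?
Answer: $-884881$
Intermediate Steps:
$w = 112$ ($w = - \frac{\left(-8\right) 28}{2} = \left(- \frac{1}{2}\right) \left(-224\right) = 112$)
$\left(w + \left(-32 + 263\right)\right) \left(-470 - 751\right) - 466078 = \left(112 + \left(-32 + 263\right)\right) \left(-470 - 751\right) - 466078 = \left(112 + 231\right) \left(-1221\right) - 466078 = 343 \left(-1221\right) - 466078 = -418803 - 466078 = -884881$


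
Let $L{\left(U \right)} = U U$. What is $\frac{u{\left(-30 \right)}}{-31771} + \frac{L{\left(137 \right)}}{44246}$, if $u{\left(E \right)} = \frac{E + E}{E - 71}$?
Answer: $\frac{60224645039}{141979706266} \approx 0.42418$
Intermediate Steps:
$L{\left(U \right)} = U^{2}$
$u{\left(E \right)} = \frac{2 E}{-71 + E}$
$\frac{u{\left(-30 \right)}}{-31771} + \frac{L{\left(137 \right)}}{44246} = \frac{2 \left(-30\right) \frac{1}{-71 - 30}}{-31771} + \frac{137^{2}}{44246} = 2 \left(-30\right) \frac{1}{-101} \left(- \frac{1}{31771}\right) + 18769 \cdot \frac{1}{44246} = 2 \left(-30\right) \left(- \frac{1}{101}\right) \left(- \frac{1}{31771}\right) + \frac{18769}{44246} = \frac{60}{101} \left(- \frac{1}{31771}\right) + \frac{18769}{44246} = - \frac{60}{3208871} + \frac{18769}{44246} = \frac{60224645039}{141979706266}$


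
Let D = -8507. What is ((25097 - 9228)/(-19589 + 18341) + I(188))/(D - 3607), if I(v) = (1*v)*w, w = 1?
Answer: -218755/15118272 ≈ -0.014470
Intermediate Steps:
I(v) = v (I(v) = (1*v)*1 = v*1 = v)
((25097 - 9228)/(-19589 + 18341) + I(188))/(D - 3607) = ((25097 - 9228)/(-19589 + 18341) + 188)/(-8507 - 3607) = (15869/(-1248) + 188)/(-12114) = (15869*(-1/1248) + 188)*(-1/12114) = (-15869/1248 + 188)*(-1/12114) = (218755/1248)*(-1/12114) = -218755/15118272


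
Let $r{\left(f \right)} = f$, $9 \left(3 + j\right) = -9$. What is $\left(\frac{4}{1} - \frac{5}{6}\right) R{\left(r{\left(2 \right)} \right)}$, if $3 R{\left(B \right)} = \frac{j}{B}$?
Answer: $- \frac{19}{9} \approx -2.1111$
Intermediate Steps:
$j = -4$ ($j = -3 + \frac{1}{9} \left(-9\right) = -3 - 1 = -4$)
$R{\left(B \right)} = - \frac{4}{3 B}$ ($R{\left(B \right)} = \frac{\left(-4\right) \frac{1}{B}}{3} = - \frac{4}{3 B}$)
$\left(\frac{4}{1} - \frac{5}{6}\right) R{\left(r{\left(2 \right)} \right)} = \left(\frac{4}{1} - \frac{5}{6}\right) \left(- \frac{4}{3 \cdot 2}\right) = \left(4 \cdot 1 - \frac{5}{6}\right) \left(\left(- \frac{4}{3}\right) \frac{1}{2}\right) = \left(4 - \frac{5}{6}\right) \left(- \frac{2}{3}\right) = \frac{19}{6} \left(- \frac{2}{3}\right) = - \frac{19}{9}$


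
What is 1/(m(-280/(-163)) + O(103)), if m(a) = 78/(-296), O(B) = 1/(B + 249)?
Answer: -13024/3395 ≈ -3.8362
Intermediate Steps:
O(B) = 1/(249 + B)
m(a) = -39/148 (m(a) = 78*(-1/296) = -39/148)
1/(m(-280/(-163)) + O(103)) = 1/(-39/148 + 1/(249 + 103)) = 1/(-39/148 + 1/352) = 1/(-3395/13024) = -13024/3395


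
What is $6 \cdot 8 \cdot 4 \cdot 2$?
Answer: $384$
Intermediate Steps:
$6 \cdot 8 \cdot 4 \cdot 2 = 48 \cdot 4 \cdot 2 = 192 \cdot 2 = 384$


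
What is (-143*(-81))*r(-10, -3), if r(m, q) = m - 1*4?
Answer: -162162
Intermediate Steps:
r(m, q) = -4 + m (r(m, q) = m - 4 = -4 + m)
(-143*(-81))*r(-10, -3) = (-143*(-81))*(-4 - 10) = 11583*(-14) = -162162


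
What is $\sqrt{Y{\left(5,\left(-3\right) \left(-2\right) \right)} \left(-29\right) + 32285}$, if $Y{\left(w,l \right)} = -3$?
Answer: $2 \sqrt{8093} \approx 179.92$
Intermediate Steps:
$\sqrt{Y{\left(5,\left(-3\right) \left(-2\right) \right)} \left(-29\right) + 32285} = \sqrt{\left(-3\right) \left(-29\right) + 32285} = \sqrt{87 + 32285} = \sqrt{32372} = 2 \sqrt{8093}$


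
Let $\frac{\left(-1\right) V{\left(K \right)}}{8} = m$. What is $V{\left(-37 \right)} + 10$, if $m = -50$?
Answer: $410$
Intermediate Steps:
$V{\left(K \right)} = 400$ ($V{\left(K \right)} = \left(-8\right) \left(-50\right) = 400$)
$V{\left(-37 \right)} + 10 = 400 + 10 = 410$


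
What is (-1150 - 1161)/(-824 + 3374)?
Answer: -2311/2550 ≈ -0.90627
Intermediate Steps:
(-1150 - 1161)/(-824 + 3374) = -2311/2550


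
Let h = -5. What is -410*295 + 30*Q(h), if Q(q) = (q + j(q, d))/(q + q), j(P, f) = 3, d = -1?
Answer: -120944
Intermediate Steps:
Q(q) = (3 + q)/(2*q) (Q(q) = (q + 3)/(q + q) = (3 + q)/((2*q)) = (3 + q)*(1/(2*q)) = (3 + q)/(2*q))
-410*295 + 30*Q(h) = -410*295 + 30*((1/2)*(3 - 5)/(-5)) = -120950 + 30*((1/2)*(-1/5)*(-2)) = -120950 + 30*(1/5) = -120950 + 6 = -120944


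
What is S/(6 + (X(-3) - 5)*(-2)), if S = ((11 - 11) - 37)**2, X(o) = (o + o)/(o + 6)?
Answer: 1369/20 ≈ 68.450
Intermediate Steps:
X(o) = 2*o/(6 + o) (X(o) = (2*o)/(6 + o) = 2*o/(6 + o))
S = 1369 (S = (0 - 37)**2 = (-37)**2 = 1369)
S/(6 + (X(-3) - 5)*(-2)) = 1369/(6 + (2*(-3)/(6 - 3) - 5)*(-2)) = 1369/(6 + (2*(-3)/3 - 5)*(-2)) = 1369/(6 + (2*(-3)*(1/3) - 5)*(-2)) = 1369/(6 + (-2 - 5)*(-2)) = 1369/(6 - 7*(-2)) = 1369/(6 + 14) = 1369/20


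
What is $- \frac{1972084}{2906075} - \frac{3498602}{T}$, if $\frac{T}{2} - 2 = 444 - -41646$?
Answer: $- \frac{5166608863303}{122322508900} \approx -42.238$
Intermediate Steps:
$T = 84184$ ($T = 4 + 2 \left(444 - -41646\right) = 4 + 2 \left(444 + 41646\right) = 4 + 2 \cdot 42090 = 4 + 84180 = 84184$)
$- \frac{1972084}{2906075} - \frac{3498602}{T} = - \frac{1972084}{2906075} - \frac{3498602}{84184} = \left(-1972084\right) \frac{1}{2906075} - \frac{1749301}{42092} = - \frac{1972084}{2906075} - \frac{1749301}{42092} = - \frac{5166608863303}{122322508900}$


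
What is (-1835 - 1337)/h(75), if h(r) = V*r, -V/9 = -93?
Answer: -3172/62775 ≈ -0.050530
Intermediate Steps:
V = 837 (V = -9*(-93) = 837)
h(r) = 837*r
(-1835 - 1337)/h(75) = (-1835 - 1337)/((837*75)) = -3172/62775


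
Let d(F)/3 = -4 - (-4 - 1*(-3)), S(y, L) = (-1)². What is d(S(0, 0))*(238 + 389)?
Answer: -5643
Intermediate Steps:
S(y, L) = 1
d(F) = -9 (d(F) = 3*(-4 - (-4 - 1*(-3))) = 3*(-4 - (-4 + 3)) = 3*(-4 - 1*(-1)) = 3*(-4 + 1) = 3*(-3) = -9)
d(S(0, 0))*(238 + 389) = -9*(238 + 389) = -9*627 = -5643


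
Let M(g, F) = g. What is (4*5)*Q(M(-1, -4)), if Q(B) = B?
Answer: -20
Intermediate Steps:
(4*5)*Q(M(-1, -4)) = (4*5)*(-1) = 20*(-1) = -20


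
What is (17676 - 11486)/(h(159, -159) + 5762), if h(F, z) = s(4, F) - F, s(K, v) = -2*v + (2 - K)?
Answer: 6190/5283 ≈ 1.1717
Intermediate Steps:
s(K, v) = 2 - K - 2*v
h(F, z) = -2 - 3*F (h(F, z) = (2 - 1*4 - 2*F) - F = (2 - 4 - 2*F) - F = (-2 - 2*F) - F = -2 - 3*F)
(17676 - 11486)/(h(159, -159) + 5762) = (17676 - 11486)/((-2 - 3*159) + 5762) = 6190/((-2 - 477) + 5762) = 6190/(-479 + 5762) = 6190/5283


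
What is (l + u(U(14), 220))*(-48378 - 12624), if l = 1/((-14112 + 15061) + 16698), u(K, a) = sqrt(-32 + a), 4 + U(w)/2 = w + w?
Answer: -61002/17647 - 122004*sqrt(47) ≈ -8.3642e+5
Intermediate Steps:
U(w) = -8 + 4*w (U(w) = -8 + 2*(w + w) = -8 + 2*(2*w) = -8 + 4*w)
l = 1/17647 (l = 1/(949 + 16698) = 1/17647 ≈ 5.6667e-5)
(l + u(U(14), 220))*(-48378 - 12624) = (1/17647 + sqrt(-32 + 220))*(-48378 - 12624) = (1/17647 + sqrt(188))*(-61002) = (1/17647 + 2*sqrt(47))*(-61002) = -61002/17647 - 122004*sqrt(47)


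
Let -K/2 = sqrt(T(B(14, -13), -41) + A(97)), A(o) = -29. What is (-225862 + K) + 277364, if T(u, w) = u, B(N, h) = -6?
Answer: 51502 - 2*I*sqrt(35) ≈ 51502.0 - 11.832*I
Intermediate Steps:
K = -2*I*sqrt(35) (K = -2*sqrt(-6 - 29) = -2*I*sqrt(35) ≈ -11.832*I)
(-225862 + K) + 277364 = (-225862 - 2*I*sqrt(35)) + 277364 = 51502 - 2*I*sqrt(35)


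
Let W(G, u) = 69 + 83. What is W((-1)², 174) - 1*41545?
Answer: -41393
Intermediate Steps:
W(G, u) = 152
W((-1)², 174) - 1*41545 = 152 - 1*41545 = 152 - 41545 = -41393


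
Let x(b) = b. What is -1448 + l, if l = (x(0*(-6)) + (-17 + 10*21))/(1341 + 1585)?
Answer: -4236655/2926 ≈ -1447.9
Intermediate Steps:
l = 193/2926 (l = (0*(-6) + (-17 + 10*21))/(1341 + 1585) = (0 + (-17 + 210))/2926 = (0 + 193)*(1/2926) = 193*(1/2926) = 193/2926 ≈ 0.065960)
-1448 + l = -1448 + 193/2926 = -4236655/2926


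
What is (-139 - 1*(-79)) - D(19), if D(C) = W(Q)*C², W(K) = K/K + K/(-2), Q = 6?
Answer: 662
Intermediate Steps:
W(K) = 1 - K/2 (W(K) = 1 + K*(-½) = 1 - K/2)
D(C) = -2*C² (D(C) = (1 - ½*6)*C² = (1 - 3)*C² = -2*C²)
(-139 - 1*(-79)) - D(19) = (-139 - 1*(-79)) - (-2)*19² = (-139 + 79) - (-2)*361 = -60 - 1*(-722) = -60 + 722 = 662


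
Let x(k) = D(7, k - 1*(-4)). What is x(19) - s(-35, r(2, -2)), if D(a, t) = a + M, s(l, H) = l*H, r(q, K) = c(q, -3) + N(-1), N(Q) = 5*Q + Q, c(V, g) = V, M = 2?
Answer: -131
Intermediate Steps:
N(Q) = 6*Q
r(q, K) = -6 + q (r(q, K) = q + 6*(-1) = q - 6 = -6 + q)
s(l, H) = H*l
D(a, t) = 2 + a (D(a, t) = a + 2 = 2 + a)
x(k) = 9 (x(k) = 2 + 7 = 9)
x(19) - s(-35, r(2, -2)) = 9 - (-6 + 2)*(-35) = 9 - (-4)*(-35) = 9 - 1*140 = 9 - 140 = -131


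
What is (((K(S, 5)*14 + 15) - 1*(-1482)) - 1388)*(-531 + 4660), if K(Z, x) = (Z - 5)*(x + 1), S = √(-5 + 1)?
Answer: -1284119 + 693672*I ≈ -1.2841e+6 + 6.9367e+5*I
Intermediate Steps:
S = 2*I (S = √(-4) = 2*I ≈ 2.0*I)
K(Z, x) = (1 + x)*(-5 + Z) (K(Z, x) = (-5 + Z)*(1 + x) = (1 + x)*(-5 + Z))
(((K(S, 5)*14 + 15) - 1*(-1482)) - 1388)*(-531 + 4660) = ((((-5 + 2*I - 5*5 + (2*I)*5)*14 + 15) - 1*(-1482)) - 1388)*(-531 + 4660) = ((((-5 + 2*I - 25 + 10*I)*14 + 15) + 1482) - 1388)*4129 = ((((-30 + 12*I)*14 + 15) + 1482) - 1388)*4129 = ((((-420 + 168*I) + 15) + 1482) - 1388)*4129 = (((-405 + 168*I) + 1482) - 1388)*4129 = ((1077 + 168*I) - 1388)*4129 = (-311 + 168*I)*4129 = -1284119 + 693672*I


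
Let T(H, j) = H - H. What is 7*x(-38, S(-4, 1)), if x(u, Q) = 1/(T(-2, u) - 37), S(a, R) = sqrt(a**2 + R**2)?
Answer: -7/37 ≈ -0.18919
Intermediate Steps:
T(H, j) = 0
S(a, R) = sqrt(R**2 + a**2)
x(u, Q) = -1/37 (x(u, Q) = 1/(0 - 37) = 1/(-37) = -1/37)
7*x(-38, S(-4, 1)) = 7*(-1/37) = -7/37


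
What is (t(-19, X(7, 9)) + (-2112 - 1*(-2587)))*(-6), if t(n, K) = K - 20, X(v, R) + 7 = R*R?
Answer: -3174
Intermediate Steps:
X(v, R) = -7 + R**2 (X(v, R) = -7 + R*R = -7 + R**2)
t(n, K) = -20 + K
(t(-19, X(7, 9)) + (-2112 - 1*(-2587)))*(-6) = ((-20 + (-7 + 9**2)) + (-2112 - 1*(-2587)))*(-6) = ((-20 + (-7 + 81)) + (-2112 + 2587))*(-6) = ((-20 + 74) + 475)*(-6) = (54 + 475)*(-6) = 529*(-6) = -3174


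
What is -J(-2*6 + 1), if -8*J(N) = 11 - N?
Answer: 11/4 ≈ 2.7500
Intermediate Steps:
J(N) = -11/8 + N/8 (J(N) = -(11 - N)/8 = -11/8 + N/8)
-J(-2*6 + 1) = -(-11/8 + (-2*6 + 1)/8) = -(-11/8 + (-12 + 1)/8) = -(-11/8 + (⅛)*(-11)) = -(-11/8 - 11/8) = -1*(-11/4) = 11/4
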